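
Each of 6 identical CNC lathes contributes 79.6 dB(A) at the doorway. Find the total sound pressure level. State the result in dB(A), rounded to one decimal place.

87.4 dB(A)

With 6 equal, uncorrelated contributions the intensity is 6× that of one unit, giving a rise of 10·log₁₀ 6.
L_total = 79.6 + 10·log₁₀(6) = 79.6 + 7.782 = 87.38 dB(A).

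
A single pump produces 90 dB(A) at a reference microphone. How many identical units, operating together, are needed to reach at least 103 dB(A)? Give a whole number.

20

N identical sources give L₁ + 10·log₁₀ N, so require 10·log₁₀ N ≥ 103 − 90 = 13.0 dB.
N ≥ 10^(13.0/10) = 19.953, so N = 20.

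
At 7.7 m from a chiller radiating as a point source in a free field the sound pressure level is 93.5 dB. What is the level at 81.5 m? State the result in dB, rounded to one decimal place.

73.0 dB

Spherical spreading from a point source gives a 20·log₁₀(r₂/r₁) drop.
L₂ = 93.5 − 20·log₁₀(81.5/7.7) = 93.5 − 20.493 = 73.01 dB.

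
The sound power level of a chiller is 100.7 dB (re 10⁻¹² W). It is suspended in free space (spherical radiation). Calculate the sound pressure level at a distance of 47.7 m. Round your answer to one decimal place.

Free-field spherical radiation: L_p = L_w − 10·log₁₀(4π·r²), r = 47.7 m.
4π·r² = 2.859e+04 m², 10·log₁₀ of that is 44.562 dB.
L_p = 100.7 − 44.562 = 56.14 dB.

56.1 dB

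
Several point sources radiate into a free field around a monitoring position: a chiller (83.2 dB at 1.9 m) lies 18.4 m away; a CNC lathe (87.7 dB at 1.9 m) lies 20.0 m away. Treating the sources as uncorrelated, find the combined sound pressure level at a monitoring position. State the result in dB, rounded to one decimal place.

68.8 dB

Propagate each source to the receiver with L = L_ref − 20·log₁₀(r/r_ref), then add intensities.
chiller: 83.2 − 20·log₁₀(18.4/1.9) = 83.2 − 19.72 = 63.48 dB.
CNC lathe: 87.7 − 20·log₁₀(20.0/1.9) = 87.7 − 20.45 = 67.25 dB.
Σ 10^(L/10) = 7.542e+06 → L_total = 10·log₁₀(7.542e+06) = 68.77 dB.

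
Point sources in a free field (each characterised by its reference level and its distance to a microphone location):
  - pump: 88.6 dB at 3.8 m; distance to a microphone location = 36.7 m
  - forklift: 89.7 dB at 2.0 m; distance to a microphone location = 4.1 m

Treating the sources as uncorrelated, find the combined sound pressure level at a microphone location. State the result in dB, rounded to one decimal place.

83.6 dB

Apply inverse-square spreading to bring every level to the receiver, then sum 10^(L/10).
pump: 88.6 − 20·log₁₀(36.7/3.8) = 88.6 − 19.70 = 68.90 dB.
forklift: 89.7 − 20·log₁₀(4.1/2.0) = 89.7 − 6.24 = 83.46 dB.
Σ 10^(L/10) = 2.298e+08 → L_total = 10·log₁₀(2.298e+08) = 83.61 dB.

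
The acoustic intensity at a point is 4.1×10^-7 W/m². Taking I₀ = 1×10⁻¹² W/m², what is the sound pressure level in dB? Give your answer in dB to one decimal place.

56.1 dB

I/I₀ = 4.1×10^-7/10⁻¹² = 4.1×10^5, and L = 10·log₁₀(I/I₀).
L = 10·(0.6128 + 5) = 56.13 dB.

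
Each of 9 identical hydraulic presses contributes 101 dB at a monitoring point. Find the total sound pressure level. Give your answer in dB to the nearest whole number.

With 9 equal, uncorrelated contributions the intensity is 9× that of one unit, giving a rise of 10·log₁₀ 9.
L_total = 101 + 10·log₁₀(9) = 101 + 9.542 = 110.54 dB.

111 dB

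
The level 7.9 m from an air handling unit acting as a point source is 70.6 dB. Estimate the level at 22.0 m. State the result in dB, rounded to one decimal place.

61.7 dB

Spherical spreading from a point source gives a 20·log₁₀(r₂/r₁) drop.
L₂ = 70.6 − 20·log₁₀(22.0/7.9) = 70.6 − 8.896 = 61.70 dB.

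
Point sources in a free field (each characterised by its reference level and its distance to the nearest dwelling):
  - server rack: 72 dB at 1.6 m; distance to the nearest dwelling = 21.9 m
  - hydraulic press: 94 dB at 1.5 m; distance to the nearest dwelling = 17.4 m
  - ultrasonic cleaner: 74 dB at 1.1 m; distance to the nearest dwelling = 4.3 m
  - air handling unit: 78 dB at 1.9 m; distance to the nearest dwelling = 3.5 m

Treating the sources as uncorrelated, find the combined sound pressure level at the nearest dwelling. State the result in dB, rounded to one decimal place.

75.9 dB

First find each source's level at the receiver (point-source: −20·log₁₀(r/r_ref)), then combine on an intensity basis.
server rack: 72 − 20·log₁₀(21.9/1.6) = 72 − 22.73 = 49.27 dB.
hydraulic press: 94 − 20·log₁₀(17.4/1.5) = 94 − 21.29 = 72.71 dB.
ultrasonic cleaner: 74 − 20·log₁₀(4.3/1.1) = 74 − 11.84 = 62.16 dB.
air handling unit: 78 − 20·log₁₀(3.5/1.9) = 78 − 5.31 = 72.69 dB.
Σ 10^(L/10) = 3.899e+07 → L_total = 10·log₁₀(3.899e+07) = 75.91 dB.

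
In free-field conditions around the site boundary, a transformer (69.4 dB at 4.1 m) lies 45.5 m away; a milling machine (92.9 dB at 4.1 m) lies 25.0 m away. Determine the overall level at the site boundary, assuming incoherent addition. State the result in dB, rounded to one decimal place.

Propagate each source to the receiver with L = L_ref − 20·log₁₀(r/r_ref), then add intensities.
transformer: 69.4 − 20·log₁₀(45.5/4.1) = 69.4 − 20.90 = 48.50 dB.
milling machine: 92.9 − 20·log₁₀(25.0/4.1) = 92.9 − 15.70 = 77.20 dB.
Σ 10^(L/10) = 5.251e+07 → L_total = 10·log₁₀(5.251e+07) = 77.20 dB.

77.2 dB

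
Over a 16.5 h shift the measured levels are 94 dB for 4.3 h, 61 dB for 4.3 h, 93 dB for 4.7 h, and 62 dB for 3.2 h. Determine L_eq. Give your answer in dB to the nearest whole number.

91 dB

L_eq = 10·log₁₀[(1/T)·Σ tᵢ·10^(Lᵢ/10)] with T = 16.5 h.
Σ tᵢ·10^(Lᵢ/10) = 4.3·10^(94/10) + 4.3·10^(61/10) + 4.7·10^(93/10) + 3.2·10^(62/10) = 2.019e+10.
L_eq = 10·log₁₀(2.019e+10/16.5) = 90.88 dB.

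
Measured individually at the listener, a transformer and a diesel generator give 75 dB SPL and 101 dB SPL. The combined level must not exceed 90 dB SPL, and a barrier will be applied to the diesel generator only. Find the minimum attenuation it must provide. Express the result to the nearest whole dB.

Everything except the diesel generator sums to 10^(75/10) = 3.162e+07 in linear terms, 75.00 dB SPL.
The limit corresponds to 10^(90/10) = 1.000e+09; subtracting the fixed part leaves 9.684e+08 for the diesel generator, i.e. 89.86 dB SPL.
So the diesel generator must be reduced from 101 to 89.86 dB SPL: IL = 11.14 dB.

11 dB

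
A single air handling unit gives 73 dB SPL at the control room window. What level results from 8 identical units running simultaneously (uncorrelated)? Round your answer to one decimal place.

L_total = L₁ + 10·log₁₀ N for N identical incoherent sources.
L_total = 73 + 10·log₁₀(8) = 73 + 9.031 = 82.03 dB SPL.

82.0 dB SPL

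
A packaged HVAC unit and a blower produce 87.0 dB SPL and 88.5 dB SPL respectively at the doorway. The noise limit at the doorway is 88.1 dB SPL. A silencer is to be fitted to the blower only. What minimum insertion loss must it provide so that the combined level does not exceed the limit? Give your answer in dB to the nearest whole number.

The untreated sources together contribute 10^(87.0/10) = 5.012e+08, i.e. 87.00 dB SPL.
The limit corresponds to 10^(88.1/10) = 6.457e+08; subtracting the fixed part leaves 1.445e+08 for the blower, i.e. 81.60 dB SPL.
Required insertion loss = 88.5 − 81.60 = 6.90 dB.

7 dB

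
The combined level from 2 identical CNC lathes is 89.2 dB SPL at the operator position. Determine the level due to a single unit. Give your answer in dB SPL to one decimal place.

86.2 dB SPL

Dividing the total intensity by 2 lowers the level by 10·log₁₀ 2 = 3.010 dB: L₁ = 89.2 − 3.010.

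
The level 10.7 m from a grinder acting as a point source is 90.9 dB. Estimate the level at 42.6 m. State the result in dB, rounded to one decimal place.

Spherical spreading from a point source gives a 20·log₁₀(r₂/r₁) drop.
L₂ = 90.9 − 20·log₁₀(42.6/10.7) = 90.9 − 12.001 = 78.90 dB.

78.9 dB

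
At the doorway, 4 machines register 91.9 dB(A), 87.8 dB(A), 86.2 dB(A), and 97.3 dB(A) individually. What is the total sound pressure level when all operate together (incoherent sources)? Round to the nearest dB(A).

For uncorrelated sources the intensities add, so convert each level to linear form, sum, and take 10·log₁₀ of the total.
Σ 10^(L/10) = 10^(91.9/10) + 10^(87.8/10) + 10^(86.2/10) + 10^(97.3/10) = 7.939e+09.
L_total = 10·log₁₀(7.939e+09) = 99.00 dB(A).

99 dB(A)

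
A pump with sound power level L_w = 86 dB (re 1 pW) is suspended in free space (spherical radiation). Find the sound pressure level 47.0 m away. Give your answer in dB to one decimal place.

The power spreads over a sphere of area 4π·r², so L_p = L_w − 10·log₁₀(4π·r²).
4π·r² = 2.776e+04 m², 10·log₁₀ of that is 44.434 dB.
L_p = 86 − 44.434 = 41.57 dB.

41.6 dB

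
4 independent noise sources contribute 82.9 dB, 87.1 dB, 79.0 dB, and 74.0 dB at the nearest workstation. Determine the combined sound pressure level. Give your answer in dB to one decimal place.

89.1 dB

For uncorrelated sources the intensities add, so convert each level to linear form, sum, and take 10·log₁₀ of the total.
Σ 10^(L/10) = 10^(82.9/10) + 10^(87.1/10) + 10^(79.0/10) + 10^(74.0/10) = 8.124e+08.
L_total = 10·log₁₀(8.124e+08) = 89.10 dB.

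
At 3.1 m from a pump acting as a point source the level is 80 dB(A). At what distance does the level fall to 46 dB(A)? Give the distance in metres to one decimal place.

155.4 m

The 34.0 dB drop corresponds to a distance ratio of 10^(34.0/20) for a point source.
r₂ = 3.1·10^((80−46)/20) = 3.1·10^(34.0/20) = 155.37 m.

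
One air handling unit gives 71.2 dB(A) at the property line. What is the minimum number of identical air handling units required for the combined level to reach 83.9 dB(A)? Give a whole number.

Need L₁ + 10·log₁₀ N ≥ 83.9, i.e. log₁₀ N ≥ 1.27.
N ≥ 10^(12.7/10) = 18.621, so N = 19.

19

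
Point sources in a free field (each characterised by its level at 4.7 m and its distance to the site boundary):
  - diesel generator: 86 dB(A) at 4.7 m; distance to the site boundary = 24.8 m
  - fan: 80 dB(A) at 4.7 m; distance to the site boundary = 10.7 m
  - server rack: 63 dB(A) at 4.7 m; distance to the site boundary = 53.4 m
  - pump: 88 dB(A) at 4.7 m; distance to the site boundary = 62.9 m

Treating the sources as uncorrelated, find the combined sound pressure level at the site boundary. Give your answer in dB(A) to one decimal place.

75.7 dB(A)

Apply inverse-square spreading to bring every level to the receiver, then sum 10^(L/10).
diesel generator: 86 − 20·log₁₀(24.8/4.7) = 86 − 14.45 = 71.55 dB(A).
fan: 80 − 20·log₁₀(10.7/4.7) = 80 − 7.15 = 72.85 dB(A).
server rack: 63 − 20·log₁₀(53.4/4.7) = 63 − 21.11 = 41.89 dB(A).
pump: 88 − 20·log₁₀(62.9/4.7) = 88 − 22.53 = 65.47 dB(A).
Σ 10^(L/10) = 3.713e+07 → L_total = 10·log₁₀(3.713e+07) = 75.70 dB(A).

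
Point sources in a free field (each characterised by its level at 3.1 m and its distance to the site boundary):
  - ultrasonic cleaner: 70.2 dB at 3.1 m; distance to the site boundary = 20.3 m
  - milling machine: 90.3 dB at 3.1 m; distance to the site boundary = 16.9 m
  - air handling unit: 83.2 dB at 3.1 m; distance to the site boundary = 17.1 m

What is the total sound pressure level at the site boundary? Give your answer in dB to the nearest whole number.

First find each source's level at the receiver (point-source: −20·log₁₀(r/r_ref)), then combine on an intensity basis.
ultrasonic cleaner: 70.2 − 20·log₁₀(20.3/3.1) = 70.2 − 16.32 = 53.88 dB.
milling machine: 90.3 − 20·log₁₀(16.9/3.1) = 90.3 − 14.73 = 75.57 dB.
air handling unit: 83.2 − 20·log₁₀(17.1/3.1) = 83.2 − 14.83 = 68.37 dB.
Σ 10^(L/10) = 4.316e+07 → L_total = 10·log₁₀(4.316e+07) = 76.35 dB.

76 dB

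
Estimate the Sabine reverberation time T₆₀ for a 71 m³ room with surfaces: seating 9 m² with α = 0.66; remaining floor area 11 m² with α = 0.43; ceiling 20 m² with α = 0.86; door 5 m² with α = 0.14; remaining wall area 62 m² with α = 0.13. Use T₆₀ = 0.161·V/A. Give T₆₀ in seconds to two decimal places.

Summing Sᵢαᵢ: 9·0.66 + 11·0.43 + 20·0.86 + 5·0.14 + 62·0.13 = 36.63 m².
T₆₀ = 0.161·V/A = 0.161·71/36.63 = 0.312 s.

0.31 s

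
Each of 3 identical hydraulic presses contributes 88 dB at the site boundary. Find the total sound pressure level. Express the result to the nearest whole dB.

93 dB

N identical incoherent sources raise the level by 10·log₁₀ N.
L_total = 88 + 10·log₁₀(3) = 88 + 4.771 = 92.77 dB.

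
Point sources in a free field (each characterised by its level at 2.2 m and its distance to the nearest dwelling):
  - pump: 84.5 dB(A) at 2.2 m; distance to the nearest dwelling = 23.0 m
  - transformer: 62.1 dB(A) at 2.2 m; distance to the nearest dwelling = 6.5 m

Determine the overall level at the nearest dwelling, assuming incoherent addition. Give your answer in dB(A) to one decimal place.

64.4 dB(A)

Propagate each source to the receiver with L = L_ref − 20·log₁₀(r/r_ref), then add intensities.
pump: 84.5 − 20·log₁₀(23.0/2.2) = 84.5 − 20.39 = 64.11 dB(A).
transformer: 62.1 − 20·log₁₀(6.5/2.2) = 62.1 − 9.41 = 52.69 dB(A).
Σ 10^(L/10) = 2.764e+06 → L_total = 10·log₁₀(2.764e+06) = 64.42 dB(A).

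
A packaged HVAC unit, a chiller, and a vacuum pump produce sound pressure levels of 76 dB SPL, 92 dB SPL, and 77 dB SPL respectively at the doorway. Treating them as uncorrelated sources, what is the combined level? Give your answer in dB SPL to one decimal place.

For uncorrelated sources the intensities add, so convert each level to linear form, sum, and take 10·log₁₀ of the total.
Σ 10^(L/10) = 10^(76/10) + 10^(92/10) + 10^(77/10) = 1.675e+09.
L_total = 10·log₁₀(1.675e+09) = 92.24 dB SPL.

92.2 dB SPL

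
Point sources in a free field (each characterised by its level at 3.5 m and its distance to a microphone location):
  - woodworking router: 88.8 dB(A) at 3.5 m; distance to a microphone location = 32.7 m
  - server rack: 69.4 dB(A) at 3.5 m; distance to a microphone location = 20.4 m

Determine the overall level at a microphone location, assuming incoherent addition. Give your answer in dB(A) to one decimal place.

First find each source's level at the receiver (point-source: −20·log₁₀(r/r_ref)), then combine on an intensity basis.
woodworking router: 88.8 − 20·log₁₀(32.7/3.5) = 88.8 − 19.41 = 69.39 dB(A).
server rack: 69.4 − 20·log₁₀(20.4/3.5) = 69.4 − 15.31 = 54.09 dB(A).
Σ 10^(L/10) = 8.947e+06 → L_total = 10·log₁₀(8.947e+06) = 69.52 dB(A).

69.5 dB(A)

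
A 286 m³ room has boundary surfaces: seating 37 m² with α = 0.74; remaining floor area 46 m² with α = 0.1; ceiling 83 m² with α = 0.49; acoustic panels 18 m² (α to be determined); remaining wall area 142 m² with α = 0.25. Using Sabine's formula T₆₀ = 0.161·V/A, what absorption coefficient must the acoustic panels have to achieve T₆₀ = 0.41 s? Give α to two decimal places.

0.23

From T₆₀ = 0.161·V/A, the target T₆₀ = 0.41 s needs A = 0.161·286/0.41 = 112.31 m².
Absorption from the other surfaces = 37·0.74 + 46·0.1 + 83·0.49 + 142·0.25 = 108.15 m², so the acoustic panels must supply 4.16 m² over 18 m².
α = 4.16/18 = 0.231.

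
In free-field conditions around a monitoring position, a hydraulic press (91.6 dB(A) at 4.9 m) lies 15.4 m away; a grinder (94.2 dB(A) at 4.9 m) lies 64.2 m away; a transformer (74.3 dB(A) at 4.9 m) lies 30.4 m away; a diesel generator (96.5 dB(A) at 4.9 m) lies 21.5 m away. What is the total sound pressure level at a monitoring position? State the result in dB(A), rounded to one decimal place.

First find each source's level at the receiver (point-source: −20·log₁₀(r/r_ref)), then combine on an intensity basis.
hydraulic press: 91.6 − 20·log₁₀(15.4/4.9) = 91.6 − 9.95 = 81.65 dB(A).
grinder: 94.2 − 20·log₁₀(64.2/4.9) = 94.2 − 22.35 = 71.85 dB(A).
transformer: 74.3 − 20·log₁₀(30.4/4.9) = 74.3 − 15.85 = 58.45 dB(A).
diesel generator: 96.5 − 20·log₁₀(21.5/4.9) = 96.5 − 12.84 = 83.66 dB(A).
Σ 10^(L/10) = 3.944e+08 → L_total = 10·log₁₀(3.944e+08) = 85.96 dB(A).

86.0 dB(A)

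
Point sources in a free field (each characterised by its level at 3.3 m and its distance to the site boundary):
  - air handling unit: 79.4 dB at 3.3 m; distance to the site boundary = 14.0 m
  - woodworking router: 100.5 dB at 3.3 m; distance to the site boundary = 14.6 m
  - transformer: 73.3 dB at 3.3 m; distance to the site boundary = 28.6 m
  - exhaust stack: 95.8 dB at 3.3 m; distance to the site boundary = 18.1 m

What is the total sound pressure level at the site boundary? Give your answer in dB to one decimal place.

88.5 dB

Apply inverse-square spreading to bring every level to the receiver, then sum 10^(L/10).
air handling unit: 79.4 − 20·log₁₀(14.0/3.3) = 79.4 − 12.55 = 66.85 dB.
woodworking router: 100.5 − 20·log₁₀(14.6/3.3) = 100.5 − 12.92 = 87.58 dB.
transformer: 73.3 − 20·log₁₀(28.6/3.3) = 73.3 − 18.76 = 54.54 dB.
exhaust stack: 95.8 − 20·log₁₀(18.1/3.3) = 95.8 − 14.78 = 81.02 dB.
Σ 10^(L/10) = 7.047e+08 → L_total = 10·log₁₀(7.047e+08) = 88.48 dB.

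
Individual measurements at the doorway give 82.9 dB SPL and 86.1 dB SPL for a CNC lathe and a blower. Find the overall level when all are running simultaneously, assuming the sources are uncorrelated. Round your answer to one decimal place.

87.8 dB SPL

For uncorrelated sources the intensities add, so convert each level to linear form, sum, and take 10·log₁₀ of the total.
Σ 10^(L/10) = 10^(82.9/10) + 10^(86.1/10) = 6.024e+08.
L_total = 10·log₁₀(6.024e+08) = 87.80 dB SPL.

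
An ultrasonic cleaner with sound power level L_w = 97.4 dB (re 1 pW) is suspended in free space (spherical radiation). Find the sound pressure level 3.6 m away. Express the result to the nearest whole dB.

75 dB

Free-field spherical radiation: L_p = L_w − 10·log₁₀(4π·r²), r = 3.6 m.
4π·r² = 162.9 m², 10·log₁₀ of that is 22.118 dB.
L_p = 97.4 − 22.118 = 75.28 dB.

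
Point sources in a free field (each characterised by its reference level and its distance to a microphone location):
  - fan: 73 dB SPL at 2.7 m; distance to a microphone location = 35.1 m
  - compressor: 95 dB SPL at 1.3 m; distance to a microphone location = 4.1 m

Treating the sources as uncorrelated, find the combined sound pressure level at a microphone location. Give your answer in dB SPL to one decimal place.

85.0 dB SPL

Apply inverse-square spreading to bring every level to the receiver, then sum 10^(L/10).
fan: 73 − 20·log₁₀(35.1/2.7) = 73 − 22.28 = 50.72 dB SPL.
compressor: 95 − 20·log₁₀(4.1/1.3) = 95 − 9.98 = 85.02 dB SPL.
Σ 10^(L/10) = 3.180e+08 → L_total = 10·log₁₀(3.180e+08) = 85.02 dB SPL.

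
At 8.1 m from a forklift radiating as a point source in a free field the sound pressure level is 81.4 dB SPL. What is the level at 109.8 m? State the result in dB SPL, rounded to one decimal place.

Spherical spreading from a point source gives a 20·log₁₀(r₂/r₁) drop.
L₂ = 81.4 − 20·log₁₀(109.8/8.1) = 81.4 − 22.642 = 58.76 dB SPL.

58.8 dB SPL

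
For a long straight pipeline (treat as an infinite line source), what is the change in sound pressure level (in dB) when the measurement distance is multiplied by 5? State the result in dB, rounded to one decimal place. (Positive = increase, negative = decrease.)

A line source loses 3 dB per doubling of distance; generally ΔL = −10·log₁₀(r₂/r₁).
ΔL = −10·log₁₀(5) = -6.99 dB.

-7.0 dB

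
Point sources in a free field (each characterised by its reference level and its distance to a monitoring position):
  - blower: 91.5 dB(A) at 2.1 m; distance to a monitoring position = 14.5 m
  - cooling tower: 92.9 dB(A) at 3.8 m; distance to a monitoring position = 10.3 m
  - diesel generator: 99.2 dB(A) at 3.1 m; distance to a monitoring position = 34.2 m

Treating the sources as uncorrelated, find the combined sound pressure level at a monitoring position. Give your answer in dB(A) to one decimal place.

Apply inverse-square spreading to bring every level to the receiver, then sum 10^(L/10).
blower: 91.5 − 20·log₁₀(14.5/2.1) = 91.5 − 16.78 = 74.72 dB(A).
cooling tower: 92.9 − 20·log₁₀(10.3/3.8) = 92.9 − 8.66 = 84.24 dB(A).
diesel generator: 99.2 − 20·log₁₀(34.2/3.1) = 99.2 − 20.85 = 78.35 dB(A).
Σ 10^(L/10) = 3.634e+08 → L_total = 10·log₁₀(3.634e+08) = 85.60 dB(A).

85.6 dB(A)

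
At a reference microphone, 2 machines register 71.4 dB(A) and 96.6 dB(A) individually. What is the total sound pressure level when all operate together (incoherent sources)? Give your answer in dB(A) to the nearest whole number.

For uncorrelated sources the intensities add, so convert each level to linear form, sum, and take 10·log₁₀ of the total.
Σ 10^(L/10) = 10^(71.4/10) + 10^(96.6/10) = 4.585e+09.
L_total = 10·log₁₀(4.585e+09) = 96.61 dB(A).

97 dB(A)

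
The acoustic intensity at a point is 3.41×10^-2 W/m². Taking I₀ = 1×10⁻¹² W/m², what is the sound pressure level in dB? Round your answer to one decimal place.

105.3 dB

I/I₀ = 3.41×10^-2/10⁻¹² = 3.41×10^10, and L = 10·log₁₀(I/I₀).
L = 10·(0.5328 + 10) = 105.33 dB.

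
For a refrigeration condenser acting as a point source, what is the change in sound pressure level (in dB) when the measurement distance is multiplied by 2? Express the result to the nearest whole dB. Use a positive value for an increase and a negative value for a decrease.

-6 dB

A point source loses 6 dB per doubling of distance; generally ΔL = −20·log₁₀(r₂/r₁).
ΔL = −20·log₁₀(2) = -6.02 dB.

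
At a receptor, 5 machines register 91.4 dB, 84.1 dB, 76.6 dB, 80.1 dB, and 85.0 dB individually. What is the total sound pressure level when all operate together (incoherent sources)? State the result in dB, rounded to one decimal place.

93.2 dB

For uncorrelated sources the intensities add, so convert each level to linear form, sum, and take 10·log₁₀ of the total.
Σ 10^(L/10) = 10^(91.4/10) + 10^(84.1/10) + 10^(76.6/10) + 10^(80.1/10) + 10^(85.0/10) = 2.102e+09.
L_total = 10·log₁₀(2.102e+09) = 93.23 dB.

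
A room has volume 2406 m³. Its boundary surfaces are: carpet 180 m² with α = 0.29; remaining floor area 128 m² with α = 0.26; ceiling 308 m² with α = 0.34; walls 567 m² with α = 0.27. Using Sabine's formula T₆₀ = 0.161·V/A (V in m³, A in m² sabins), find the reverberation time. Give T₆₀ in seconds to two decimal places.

1.13 s

Summing Sᵢαᵢ: 180·0.29 + 128·0.26 + 308·0.34 + 567·0.27 = 343.29 m².
T₆₀ = 0.161 × 2406 / 343.29 = 1.128 s.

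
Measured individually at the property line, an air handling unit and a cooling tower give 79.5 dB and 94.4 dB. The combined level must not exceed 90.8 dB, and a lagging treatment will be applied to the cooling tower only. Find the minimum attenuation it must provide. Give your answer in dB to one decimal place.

3.9 dB

The untreated sources together contribute 10^(79.5/10) = 8.913e+07, i.e. 79.50 dB.
To meet 90.8 dB overall, the treated cooling tower may contribute at most 10^(90.8/10) − 8.913e+07 = 1.113e+09, i.e. 90.47 dB.
Required insertion loss = 94.4 − 90.47 = 3.93 dB.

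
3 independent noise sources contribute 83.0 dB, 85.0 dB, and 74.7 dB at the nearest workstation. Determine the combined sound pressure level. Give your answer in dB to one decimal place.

87.4 dB

For uncorrelated sources the intensities add, so convert each level to linear form, sum, and take 10·log₁₀ of the total.
Σ 10^(L/10) = 10^(83.0/10) + 10^(85.0/10) + 10^(74.7/10) = 5.453e+08.
L_total = 10·log₁₀(5.453e+08) = 87.37 dB.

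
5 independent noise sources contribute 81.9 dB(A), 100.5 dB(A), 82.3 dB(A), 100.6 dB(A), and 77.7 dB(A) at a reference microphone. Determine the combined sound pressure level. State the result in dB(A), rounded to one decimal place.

103.6 dB(A)

For uncorrelated sources the intensities add, so convert each level to linear form, sum, and take 10·log₁₀ of the total.
Σ 10^(L/10) = 10^(81.9/10) + 10^(100.5/10) + 10^(82.3/10) + 10^(100.6/10) + 10^(77.7/10) = 2.309e+10.
L_total = 10·log₁₀(2.309e+10) = 103.63 dB(A).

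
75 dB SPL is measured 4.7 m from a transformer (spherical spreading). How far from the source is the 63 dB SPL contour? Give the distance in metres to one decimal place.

18.7 m

Point-source spreading drops the level by 20·log₁₀(r₂/r₁); inverting, r₂/r₁ = 10^(ΔL/20).
r₂ = 4.7·10^((75−63)/20) = 4.7·10^(12.0/20) = 18.71 m.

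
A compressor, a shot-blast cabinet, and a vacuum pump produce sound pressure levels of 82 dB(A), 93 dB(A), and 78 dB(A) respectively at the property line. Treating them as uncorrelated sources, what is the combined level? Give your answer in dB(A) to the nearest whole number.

93 dB(A)

For uncorrelated sources the intensities add, so convert each level to linear form, sum, and take 10·log₁₀ of the total.
Σ 10^(L/10) = 10^(82/10) + 10^(93/10) + 10^(78/10) = 2.217e+09.
L_total = 10·log₁₀(2.217e+09) = 93.46 dB(A).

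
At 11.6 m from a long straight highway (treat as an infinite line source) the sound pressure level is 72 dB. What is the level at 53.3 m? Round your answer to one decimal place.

65.4 dB

Line-source attenuation: ΔL = 10·log₁₀(r₂/r₁) = 10·log₁₀(53.3/11.6) = 6.623 dB.
L₂ = 72 − 10·log₁₀(53.3/11.6) = 72 − 6.623 = 65.38 dB.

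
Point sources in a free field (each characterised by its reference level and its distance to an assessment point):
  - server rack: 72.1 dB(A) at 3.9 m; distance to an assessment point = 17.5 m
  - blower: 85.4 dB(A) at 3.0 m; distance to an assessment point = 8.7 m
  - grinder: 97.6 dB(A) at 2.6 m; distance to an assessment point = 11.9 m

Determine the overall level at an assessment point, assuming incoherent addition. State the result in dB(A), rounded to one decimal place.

85.0 dB(A)

First find each source's level at the receiver (point-source: −20·log₁₀(r/r_ref)), then combine on an intensity basis.
server rack: 72.1 − 20·log₁₀(17.5/3.9) = 72.1 − 13.04 = 59.06 dB(A).
blower: 85.4 − 20·log₁₀(8.7/3.0) = 85.4 − 9.25 = 76.15 dB(A).
grinder: 97.6 − 20·log₁₀(11.9/2.6) = 97.6 − 13.21 = 84.39 dB(A).
Σ 10^(L/10) = 3.167e+08 → L_total = 10·log₁₀(3.167e+08) = 85.01 dB(A).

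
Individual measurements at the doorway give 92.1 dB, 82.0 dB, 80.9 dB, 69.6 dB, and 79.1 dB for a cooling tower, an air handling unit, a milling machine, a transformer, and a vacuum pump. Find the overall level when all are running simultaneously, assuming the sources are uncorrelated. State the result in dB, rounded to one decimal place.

For uncorrelated sources the intensities add, so convert each level to linear form, sum, and take 10·log₁₀ of the total.
Σ 10^(L/10) = 10^(92.1/10) + 10^(82.0/10) + 10^(80.9/10) + 10^(69.6/10) + 10^(79.1/10) = 1.994e+09.
L_total = 10·log₁₀(1.994e+09) = 93.00 dB.

93.0 dB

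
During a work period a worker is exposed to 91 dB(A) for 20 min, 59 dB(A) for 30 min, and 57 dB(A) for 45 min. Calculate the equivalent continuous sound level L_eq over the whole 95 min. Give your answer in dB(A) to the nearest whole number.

The energy average is taken in the linear domain: L_eq = 10·log₁₀[(Σ tᵢ·10^(Lᵢ/10))/T], T = 95 min.
Σ tᵢ·10^(Lᵢ/10) = 20·10^(91/10) + 30·10^(59/10) + 45·10^(57/10) = 2.522e+10.
L_eq = 10·log₁₀(2.522e+10/95) = 84.24 dB(A).

84 dB(A)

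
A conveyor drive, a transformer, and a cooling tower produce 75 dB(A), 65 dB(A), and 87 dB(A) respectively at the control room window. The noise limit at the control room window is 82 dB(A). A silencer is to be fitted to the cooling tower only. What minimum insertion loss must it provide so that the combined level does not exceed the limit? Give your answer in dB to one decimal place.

6.1 dB

Everything except the cooling tower sums to 10^(75/10) + 10^(65/10) = 3.479e+07 in linear terms, 75.41 dB(A).
The limit corresponds to 10^(82/10) = 1.585e+08; subtracting the fixed part leaves 1.237e+08 for the cooling tower, i.e. 80.92 dB(A).
So the cooling tower must be reduced from 87 to 80.92 dB(A): IL = 6.08 dB.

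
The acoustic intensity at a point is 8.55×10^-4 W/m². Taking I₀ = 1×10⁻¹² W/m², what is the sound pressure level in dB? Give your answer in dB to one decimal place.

89.3 dB

I/I₀ = 8.55×10^-4/10⁻¹² = 8.55×10^8, and L = 10·log₁₀(I/I₀).
L = 10·(0.9320 + 8) = 89.32 dB.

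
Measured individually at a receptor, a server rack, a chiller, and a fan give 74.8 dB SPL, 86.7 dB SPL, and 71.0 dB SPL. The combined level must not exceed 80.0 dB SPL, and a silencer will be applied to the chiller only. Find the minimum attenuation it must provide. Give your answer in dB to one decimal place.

9.1 dB

The untreated sources together contribute 10^(74.8/10) + 10^(71.0/10) = 4.279e+07, i.e. 76.31 dB SPL.
The limit corresponds to 10^(80.0/10) = 1.000e+08; subtracting the fixed part leaves 5.721e+07 for the chiller, i.e. 77.57 dB SPL.
Required insertion loss = 86.7 − 77.57 = 9.13 dB.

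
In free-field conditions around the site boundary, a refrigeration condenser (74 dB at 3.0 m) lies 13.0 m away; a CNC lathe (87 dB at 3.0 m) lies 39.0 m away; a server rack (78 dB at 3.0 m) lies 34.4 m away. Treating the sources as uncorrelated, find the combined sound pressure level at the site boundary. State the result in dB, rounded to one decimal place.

Apply inverse-square spreading to bring every level to the receiver, then sum 10^(L/10).
refrigeration condenser: 74 − 20·log₁₀(13.0/3.0) = 74 − 12.74 = 61.26 dB.
CNC lathe: 87 − 20·log₁₀(39.0/3.0) = 87 − 22.28 = 64.72 dB.
server rack: 78 − 20·log₁₀(34.4/3.0) = 78 − 21.19 = 56.81 dB.
Σ 10^(L/10) = 4.783e+06 → L_total = 10·log₁₀(4.783e+06) = 66.80 dB.

66.8 dB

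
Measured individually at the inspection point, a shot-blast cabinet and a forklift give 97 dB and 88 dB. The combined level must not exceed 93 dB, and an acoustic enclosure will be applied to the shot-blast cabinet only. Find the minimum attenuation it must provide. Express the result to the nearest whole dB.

6 dB

Fixed contribution from the other source: Σ 10^(L/10) = 10^(88/10) = 6.310e+08 (88.00 dB).
To meet 93 dB overall, the treated shot-blast cabinet may contribute at most 10^(93/10) − 6.310e+08 = 1.364e+09, i.e. 91.35 dB.
So the shot-blast cabinet must be reduced from 97 to 91.35 dB: IL = 5.65 dB.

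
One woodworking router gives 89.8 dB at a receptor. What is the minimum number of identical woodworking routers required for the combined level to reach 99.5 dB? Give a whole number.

10

N identical sources give L₁ + 10·log₁₀ N, so require 10·log₁₀ N ≥ 99.5 − 89.8 = 9.7 dB.
N ≥ 10^(9.7/10) = 9.333, so N = 10.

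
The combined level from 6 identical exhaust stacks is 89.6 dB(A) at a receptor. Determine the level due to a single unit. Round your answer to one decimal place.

Dividing the total intensity by 6 lowers the level by 10·log₁₀ 6 = 7.782 dB: L₁ = 89.6 − 7.782.

81.8 dB(A)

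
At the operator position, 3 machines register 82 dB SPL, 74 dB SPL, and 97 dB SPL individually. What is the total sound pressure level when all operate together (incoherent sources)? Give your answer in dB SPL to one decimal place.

For uncorrelated sources the intensities add, so convert each level to linear form, sum, and take 10·log₁₀ of the total.
Σ 10^(L/10) = 10^(82/10) + 10^(74/10) + 10^(97/10) = 5.195e+09.
L_total = 10·log₁₀(5.195e+09) = 97.16 dB SPL.

97.2 dB SPL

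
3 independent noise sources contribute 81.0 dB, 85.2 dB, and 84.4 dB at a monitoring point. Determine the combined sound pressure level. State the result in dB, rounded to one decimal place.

88.6 dB

Incoherent sources combine by intensity addition: L_total = 10·log₁₀(Σ 10^(L_i/10)).
Σ 10^(L/10) = 10^(81.0/10) + 10^(85.2/10) + 10^(84.4/10) = 7.324e+08.
L_total = 10·log₁₀(7.324e+08) = 88.65 dB.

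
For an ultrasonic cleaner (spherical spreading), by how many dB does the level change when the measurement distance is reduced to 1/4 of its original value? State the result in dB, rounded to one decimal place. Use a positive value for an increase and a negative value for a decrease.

With spherical spreading the level changes by −20·log₁₀(r₂/r₁).
ΔL = −20·log₁₀(0.25) = +12.04 dB.

+12.0 dB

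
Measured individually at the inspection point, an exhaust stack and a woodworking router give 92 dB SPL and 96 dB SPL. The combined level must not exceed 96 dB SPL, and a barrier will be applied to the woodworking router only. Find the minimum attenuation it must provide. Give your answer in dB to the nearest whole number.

Fixed contribution from the other source: Σ 10^(L/10) = 10^(92/10) = 1.585e+09 (92.00 dB SPL).
To meet 96 dB SPL overall, the treated woodworking router may contribute at most 10^(96/10) − 1.585e+09 = 2.396e+09, i.e. 93.80 dB SPL.
So the woodworking router must be reduced from 96 to 93.80 dB SPL: IL = 2.20 dB.

2 dB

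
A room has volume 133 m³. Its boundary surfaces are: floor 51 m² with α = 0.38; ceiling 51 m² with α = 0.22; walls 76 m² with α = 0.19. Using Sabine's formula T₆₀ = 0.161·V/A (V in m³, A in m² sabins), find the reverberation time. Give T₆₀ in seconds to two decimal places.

A = Σ Sᵢαᵢ = 51·0.38 + 51·0.22 + 76·0.19 = 45.04 m².
T₆₀ = 0.161·V/A = 0.161·133/45.04 = 0.475 s.

0.48 s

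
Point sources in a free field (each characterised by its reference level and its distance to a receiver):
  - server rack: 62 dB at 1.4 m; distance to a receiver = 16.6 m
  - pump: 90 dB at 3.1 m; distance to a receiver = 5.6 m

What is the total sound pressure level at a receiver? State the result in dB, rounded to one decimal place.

Propagate each source to the receiver with L = L_ref − 20·log₁₀(r/r_ref), then add intensities.
server rack: 62 − 20·log₁₀(16.6/1.4) = 62 − 21.48 = 40.52 dB.
pump: 90 − 20·log₁₀(5.6/3.1) = 90 − 5.14 = 84.86 dB.
Σ 10^(L/10) = 3.065e+08 → L_total = 10·log₁₀(3.065e+08) = 84.86 dB.

84.9 dB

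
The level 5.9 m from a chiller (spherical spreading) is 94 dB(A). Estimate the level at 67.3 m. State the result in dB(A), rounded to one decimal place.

72.9 dB(A)

Point-source attenuation: ΔL = 20·log₁₀(r₂/r₁) = 20·log₁₀(67.3/5.9) = 21.143 dB.
L₂ = 94 − 20·log₁₀(67.3/5.9) = 94 − 21.143 = 72.86 dB(A).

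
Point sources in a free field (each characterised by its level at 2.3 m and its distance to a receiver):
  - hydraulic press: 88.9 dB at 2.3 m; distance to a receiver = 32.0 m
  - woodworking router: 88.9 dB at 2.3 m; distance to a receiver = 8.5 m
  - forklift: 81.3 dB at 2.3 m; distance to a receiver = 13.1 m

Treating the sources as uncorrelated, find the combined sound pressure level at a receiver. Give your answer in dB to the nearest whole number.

78 dB

Apply inverse-square spreading to bring every level to the receiver, then sum 10^(L/10).
hydraulic press: 88.9 − 20·log₁₀(32.0/2.3) = 88.9 − 22.87 = 66.03 dB.
woodworking router: 88.9 − 20·log₁₀(8.5/2.3) = 88.9 − 11.35 = 77.55 dB.
forklift: 81.3 − 20·log₁₀(13.1/2.3) = 81.3 − 15.11 = 66.19 dB.
Σ 10^(L/10) = 6.500e+07 → L_total = 10·log₁₀(6.500e+07) = 78.13 dB.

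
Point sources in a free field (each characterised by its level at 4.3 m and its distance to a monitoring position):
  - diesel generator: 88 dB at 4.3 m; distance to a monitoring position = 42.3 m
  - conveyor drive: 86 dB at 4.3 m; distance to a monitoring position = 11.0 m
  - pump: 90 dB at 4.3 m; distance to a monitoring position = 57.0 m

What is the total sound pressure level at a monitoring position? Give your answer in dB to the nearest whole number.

Propagate each source to the receiver with L = L_ref − 20·log₁₀(r/r_ref), then add intensities.
diesel generator: 88 − 20·log₁₀(42.3/4.3) = 88 − 19.86 = 68.14 dB.
conveyor drive: 86 − 20·log₁₀(11.0/4.3) = 86 − 8.16 = 77.84 dB.
pump: 90 − 20·log₁₀(57.0/4.3) = 90 − 22.45 = 67.55 dB.
Σ 10^(L/10) = 7.305e+07 → L_total = 10·log₁₀(7.305e+07) = 78.64 dB.

79 dB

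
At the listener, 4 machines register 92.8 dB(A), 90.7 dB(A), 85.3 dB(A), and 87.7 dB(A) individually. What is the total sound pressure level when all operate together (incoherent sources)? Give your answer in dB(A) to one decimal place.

96.0 dB(A)

Incoherent sources combine by intensity addition: L_total = 10·log₁₀(Σ 10^(L_i/10)).
Σ 10^(L/10) = 10^(92.8/10) + 10^(90.7/10) + 10^(85.3/10) + 10^(87.7/10) = 4.008e+09.
L_total = 10·log₁₀(4.008e+09) = 96.03 dB(A).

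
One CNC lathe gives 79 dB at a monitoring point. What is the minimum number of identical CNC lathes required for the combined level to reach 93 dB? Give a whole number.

26

N identical sources give L₁ + 10·log₁₀ N, so require 10·log₁₀ N ≥ 93 − 79 = 14.0 dB.
N ≥ 10^(14.0/10) = 25.119, so N = 26.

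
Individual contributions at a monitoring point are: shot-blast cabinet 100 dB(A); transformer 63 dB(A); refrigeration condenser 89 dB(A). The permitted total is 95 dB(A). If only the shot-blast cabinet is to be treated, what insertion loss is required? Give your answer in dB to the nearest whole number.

The untreated sources together contribute 10^(63/10) + 10^(89/10) = 7.963e+08, i.e. 89.01 dB(A).
The limit corresponds to 10^(95/10) = 3.162e+09; subtracting the fixed part leaves 2.366e+09 for the shot-blast cabinet, i.e. 93.74 dB(A).
So the shot-blast cabinet must be reduced from 100 to 93.74 dB(A): IL = 6.26 dB.

6 dB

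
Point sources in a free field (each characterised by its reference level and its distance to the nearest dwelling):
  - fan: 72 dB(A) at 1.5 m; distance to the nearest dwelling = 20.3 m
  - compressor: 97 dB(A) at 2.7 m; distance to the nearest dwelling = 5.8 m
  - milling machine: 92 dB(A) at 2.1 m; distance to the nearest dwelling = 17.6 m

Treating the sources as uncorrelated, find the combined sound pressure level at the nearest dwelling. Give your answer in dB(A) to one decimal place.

90.4 dB(A)

Propagate each source to the receiver with L = L_ref − 20·log₁₀(r/r_ref), then add intensities.
fan: 72 − 20·log₁₀(20.3/1.5) = 72 − 22.63 = 49.37 dB(A).
compressor: 97 − 20·log₁₀(5.8/2.7) = 97 − 6.64 = 90.36 dB(A).
milling machine: 92 − 20·log₁₀(17.6/2.1) = 92 − 18.47 = 73.53 dB(A).
Σ 10^(L/10) = 1.109e+09 → L_total = 10·log₁₀(1.109e+09) = 90.45 dB(A).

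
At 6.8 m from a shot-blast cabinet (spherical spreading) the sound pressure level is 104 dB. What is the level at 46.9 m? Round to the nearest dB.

87 dB

Spherical spreading from a point source gives a 20·log₁₀(r₂/r₁) drop.
L₂ = 104 − 20·log₁₀(46.9/6.8) = 104 − 16.773 = 87.23 dB.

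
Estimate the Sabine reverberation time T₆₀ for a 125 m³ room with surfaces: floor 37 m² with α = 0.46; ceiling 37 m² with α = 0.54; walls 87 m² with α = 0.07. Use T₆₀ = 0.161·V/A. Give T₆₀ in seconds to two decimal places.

A = Σ Sᵢαᵢ = 37·0.46 + 37·0.54 + 87·0.07 = 43.09 m².
T₆₀ = 0.161·V/A = 0.161·125/43.09 = 0.467 s.

0.47 s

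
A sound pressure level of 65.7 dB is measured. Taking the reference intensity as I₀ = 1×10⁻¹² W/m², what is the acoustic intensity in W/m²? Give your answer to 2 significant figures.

3.7e-06 W/m²

I = I₀·10^(L/10) = 10⁻¹² × 10^(65.7/10) = 10^(-5.430).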